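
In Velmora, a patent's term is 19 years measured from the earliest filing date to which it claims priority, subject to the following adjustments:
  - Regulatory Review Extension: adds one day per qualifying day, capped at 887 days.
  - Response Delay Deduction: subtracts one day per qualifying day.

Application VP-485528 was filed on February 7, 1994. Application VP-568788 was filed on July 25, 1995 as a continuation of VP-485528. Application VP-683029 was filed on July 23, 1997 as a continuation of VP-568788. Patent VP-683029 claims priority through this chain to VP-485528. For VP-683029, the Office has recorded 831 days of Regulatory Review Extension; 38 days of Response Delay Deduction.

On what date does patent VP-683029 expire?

April 11, 2015

Earliest priority filing: 7 February 1994.
Base term: 7 February 1994 + 19 years → 7 February 2013.
Regulatory Review Extension: 831 days (within the 887-day cap) → +831 days → 19 May 2015.
Response Delay Deduction: −38 days → 11 April 2015.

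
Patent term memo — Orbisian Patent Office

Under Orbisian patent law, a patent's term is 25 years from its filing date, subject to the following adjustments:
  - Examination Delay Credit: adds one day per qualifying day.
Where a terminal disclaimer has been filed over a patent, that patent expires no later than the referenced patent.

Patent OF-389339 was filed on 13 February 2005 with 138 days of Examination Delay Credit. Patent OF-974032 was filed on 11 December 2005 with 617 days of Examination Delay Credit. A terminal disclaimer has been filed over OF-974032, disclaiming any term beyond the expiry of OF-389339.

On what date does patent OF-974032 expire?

Natural term of OF-974032:
  Base: filing + 25 years → 11 December 2030.
  Examination Delay Credit: +617 days → 19 August 2032.
Expiry of referenced patent OF-389339:
  Base: filing + 25 years → 13 February 2030.
  Examination Delay Credit: +138 days → 1 July 2030.
Terminal disclaimer: OF-974032 expires on the earlier of 19 August 2032 and 1 July 2030.

2030-07-01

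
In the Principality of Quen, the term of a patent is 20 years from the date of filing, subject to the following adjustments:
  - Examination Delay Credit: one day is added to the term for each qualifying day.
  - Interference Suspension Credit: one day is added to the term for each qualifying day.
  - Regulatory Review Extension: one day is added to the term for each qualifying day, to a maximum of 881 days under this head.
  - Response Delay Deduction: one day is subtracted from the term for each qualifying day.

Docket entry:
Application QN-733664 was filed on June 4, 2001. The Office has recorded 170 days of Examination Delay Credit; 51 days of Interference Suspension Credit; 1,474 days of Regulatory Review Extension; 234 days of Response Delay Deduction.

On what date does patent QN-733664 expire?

October 20, 2023

Base term: filing date + 20 years → 4 June 2021.
Examination Delay Credit: +170 days → 21 November 2021.
Interference Suspension Credit: +51 days → 11 January 2022.
Regulatory Review Extension: 1474 days claimed exceeds the 881-day cap, so +881 days → 10 June 2024.
Response Delay Deduction: −234 days → 20 October 2023.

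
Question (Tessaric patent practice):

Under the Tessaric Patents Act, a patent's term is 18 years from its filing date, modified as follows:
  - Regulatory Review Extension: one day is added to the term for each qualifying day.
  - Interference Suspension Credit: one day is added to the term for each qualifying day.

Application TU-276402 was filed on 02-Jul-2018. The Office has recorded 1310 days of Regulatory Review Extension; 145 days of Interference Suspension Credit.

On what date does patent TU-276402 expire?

Base term: filing date + 18 years → 2 July 2036.
Regulatory Review Extension: +1310 days → 2 February 2040.
Interference Suspension Credit: +145 days → 26 June 2040.

2040-06-26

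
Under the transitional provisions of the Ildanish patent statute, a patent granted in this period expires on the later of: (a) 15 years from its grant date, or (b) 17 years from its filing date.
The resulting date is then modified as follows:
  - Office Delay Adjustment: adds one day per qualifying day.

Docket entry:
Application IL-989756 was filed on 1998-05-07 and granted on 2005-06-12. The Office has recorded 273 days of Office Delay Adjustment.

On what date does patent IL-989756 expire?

(a) grant + 15 years → 12 June 2020.
(b) filing + 17 years → 7 May 2015.
Later of the two: 12 June 2020.
Office Delay Adjustment: +273 days → 12 March 2021.

March 12, 2021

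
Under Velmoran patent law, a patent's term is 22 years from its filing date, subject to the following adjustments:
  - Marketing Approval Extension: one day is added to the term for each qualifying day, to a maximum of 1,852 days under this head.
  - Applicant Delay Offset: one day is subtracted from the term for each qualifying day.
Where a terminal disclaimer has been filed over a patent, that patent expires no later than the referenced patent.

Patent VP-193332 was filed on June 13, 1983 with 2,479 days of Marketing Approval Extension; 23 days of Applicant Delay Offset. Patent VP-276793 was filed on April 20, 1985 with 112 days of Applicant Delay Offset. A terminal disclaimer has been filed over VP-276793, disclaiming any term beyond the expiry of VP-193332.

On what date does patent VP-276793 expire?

2006-12-29

Natural term of VP-276793:
  Base: filing + 22 years → 20 April 2007.
  Applicant Delay Offset: −112 days → 29 December 2006.
Expiry of referenced patent VP-193332:
  Base: filing + 22 years → 13 June 2005.
  Marketing Approval Extension: 2479 days claimed exceeds the 1852-day cap, so +1852 days → 9 July 2010.
  Applicant Delay Offset: −23 days → 16 June 2010.
Terminal disclaimer: VP-276793 expires on the earlier of 29 December 2006 and 16 June 2010.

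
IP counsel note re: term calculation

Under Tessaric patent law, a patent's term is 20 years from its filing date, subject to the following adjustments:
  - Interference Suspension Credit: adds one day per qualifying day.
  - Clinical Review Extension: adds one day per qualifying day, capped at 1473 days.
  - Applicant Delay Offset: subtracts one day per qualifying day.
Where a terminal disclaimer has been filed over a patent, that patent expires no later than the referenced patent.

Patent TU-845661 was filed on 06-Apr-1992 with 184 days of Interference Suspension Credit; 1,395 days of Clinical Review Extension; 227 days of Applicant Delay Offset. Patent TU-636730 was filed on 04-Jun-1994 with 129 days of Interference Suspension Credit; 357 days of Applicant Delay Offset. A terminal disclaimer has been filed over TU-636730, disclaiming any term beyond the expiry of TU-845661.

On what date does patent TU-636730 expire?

2013-10-19

Natural term of TU-636730:
  Base: filing + 20 years → 4 June 2014.
  Interference Suspension Credit: +129 days → 11 October 2014.
  Applicant Delay Offset: −357 days → 19 October 2013.
Expiry of referenced patent TU-845661:
  Base: filing + 20 years → 6 April 2012.
  Interference Suspension Credit: +184 days → 7 October 2012.
  Clinical Review Extension: 1395 days (within the 1473-day cap) → +1395 days → 2 August 2016.
  Applicant Delay Offset: −227 days → 19 December 2015.
Terminal disclaimer: TU-636730 expires on the earlier of 19 October 2013 and 19 December 2015.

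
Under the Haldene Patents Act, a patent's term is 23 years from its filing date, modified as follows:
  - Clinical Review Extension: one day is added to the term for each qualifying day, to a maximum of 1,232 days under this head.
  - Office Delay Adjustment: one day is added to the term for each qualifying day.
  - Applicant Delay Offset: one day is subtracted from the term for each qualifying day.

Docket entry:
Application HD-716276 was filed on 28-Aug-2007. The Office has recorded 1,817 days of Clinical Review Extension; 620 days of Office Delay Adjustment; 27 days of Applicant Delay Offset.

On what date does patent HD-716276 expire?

August 27, 2035

Base term: filing date + 23 years → 28 August 2030.
Clinical Review Extension: 1817 days claimed exceeds the 1232-day cap, so +1232 days → 11 January 2034.
Office Delay Adjustment: +620 days → 23 September 2035.
Applicant Delay Offset: −27 days → 27 August 2035.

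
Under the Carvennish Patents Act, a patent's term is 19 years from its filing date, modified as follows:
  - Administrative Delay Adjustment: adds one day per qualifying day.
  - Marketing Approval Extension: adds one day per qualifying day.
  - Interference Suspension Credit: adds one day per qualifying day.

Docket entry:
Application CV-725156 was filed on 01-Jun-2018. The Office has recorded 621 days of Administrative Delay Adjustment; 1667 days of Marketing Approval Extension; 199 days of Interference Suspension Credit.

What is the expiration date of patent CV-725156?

Base term: filing date + 19 years → 1 June 2037.
Administrative Delay Adjustment: +621 days → 12 February 2039.
Marketing Approval Extension: +1667 days → 6 September 2043.
Interference Suspension Credit: +199 days → 23 March 2044.

2044-03-23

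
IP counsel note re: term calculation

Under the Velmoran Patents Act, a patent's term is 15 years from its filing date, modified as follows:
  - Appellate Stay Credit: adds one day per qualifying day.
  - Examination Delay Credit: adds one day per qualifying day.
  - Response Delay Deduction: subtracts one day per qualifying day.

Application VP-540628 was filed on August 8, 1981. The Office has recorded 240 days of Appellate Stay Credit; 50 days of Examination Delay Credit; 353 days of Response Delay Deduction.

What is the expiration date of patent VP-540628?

Base term: filing date + 15 years → 8 August 1996.
Appellate Stay Credit: +240 days → 5 April 1997.
Examination Delay Credit: +50 days → 25 May 1997.
Response Delay Deduction: −353 days → 6 June 1996.

1996-06-06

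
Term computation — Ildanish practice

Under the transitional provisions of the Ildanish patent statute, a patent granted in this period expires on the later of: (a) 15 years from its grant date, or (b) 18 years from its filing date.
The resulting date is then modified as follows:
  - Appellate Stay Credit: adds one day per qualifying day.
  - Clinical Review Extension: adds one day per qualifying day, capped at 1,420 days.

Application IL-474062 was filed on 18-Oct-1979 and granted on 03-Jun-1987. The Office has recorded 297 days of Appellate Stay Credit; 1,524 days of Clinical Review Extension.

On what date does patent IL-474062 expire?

February 14, 2007

(a) grant + 15 years → 3 June 2002.
(b) filing + 18 years → 18 October 1997.
Later of the two: 3 June 2002.
Appellate Stay Credit: +297 days → 27 March 2003.
Clinical Review Extension: 1524 days claimed exceeds the 1420-day cap, so +1420 days → 14 February 2007.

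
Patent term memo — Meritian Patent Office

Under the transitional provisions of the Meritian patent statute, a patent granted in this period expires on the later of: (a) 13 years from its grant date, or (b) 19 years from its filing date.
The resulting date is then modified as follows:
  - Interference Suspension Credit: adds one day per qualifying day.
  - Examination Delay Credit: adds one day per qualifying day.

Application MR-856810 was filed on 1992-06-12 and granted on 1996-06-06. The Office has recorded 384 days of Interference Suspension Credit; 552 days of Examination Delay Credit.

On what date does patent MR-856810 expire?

January 3, 2014

(a) grant + 13 years → 6 June 2009.
(b) filing + 19 years → 12 June 2011.
Later of the two: 12 June 2011.
Interference Suspension Credit: +384 days → 30 June 2012.
Examination Delay Credit: +552 days → 3 January 2014.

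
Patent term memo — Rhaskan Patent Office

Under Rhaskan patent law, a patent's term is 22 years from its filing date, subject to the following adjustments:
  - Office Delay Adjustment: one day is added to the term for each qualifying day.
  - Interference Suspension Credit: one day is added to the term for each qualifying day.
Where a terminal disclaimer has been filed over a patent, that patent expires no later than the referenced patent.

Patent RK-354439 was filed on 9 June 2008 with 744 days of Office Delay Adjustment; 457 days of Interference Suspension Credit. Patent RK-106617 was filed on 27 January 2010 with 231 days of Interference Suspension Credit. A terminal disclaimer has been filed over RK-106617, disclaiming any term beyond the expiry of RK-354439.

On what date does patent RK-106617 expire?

Natural term of RK-106617:
  Base: filing + 22 years → 27 January 2032.
  Interference Suspension Credit: +231 days → 14 September 2032.
Expiry of referenced patent RK-354439:
  Base: filing + 22 years → 9 June 2030.
  Office Delay Adjustment: +744 days → 22 June 2032.
  Interference Suspension Credit: +457 days → 22 September 2033.
Terminal disclaimer: RK-106617 expires on the earlier of 14 September 2032 and 22 September 2033.

2032-09-14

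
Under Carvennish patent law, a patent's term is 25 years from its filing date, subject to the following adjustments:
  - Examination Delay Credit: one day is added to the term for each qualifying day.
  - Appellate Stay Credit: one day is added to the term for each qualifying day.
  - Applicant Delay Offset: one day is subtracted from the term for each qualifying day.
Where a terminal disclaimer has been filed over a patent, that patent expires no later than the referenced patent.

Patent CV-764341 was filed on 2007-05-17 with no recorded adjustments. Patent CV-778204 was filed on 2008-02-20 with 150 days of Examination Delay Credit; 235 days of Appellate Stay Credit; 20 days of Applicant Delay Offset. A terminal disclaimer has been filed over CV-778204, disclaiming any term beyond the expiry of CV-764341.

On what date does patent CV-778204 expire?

2032-05-17

Natural term of CV-778204:
  Base: filing + 25 years → 20 February 2033.
  Examination Delay Credit: +150 days → 20 July 2033.
  Appellate Stay Credit: +235 days → 12 March 2034.
  Applicant Delay Offset: −20 days → 20 February 2034.
Expiry of referenced patent CV-764341:
  Base: filing + 25 years → 17 May 2032.
Terminal disclaimer: CV-778204 expires on the earlier of 20 February 2034 and 17 May 2032.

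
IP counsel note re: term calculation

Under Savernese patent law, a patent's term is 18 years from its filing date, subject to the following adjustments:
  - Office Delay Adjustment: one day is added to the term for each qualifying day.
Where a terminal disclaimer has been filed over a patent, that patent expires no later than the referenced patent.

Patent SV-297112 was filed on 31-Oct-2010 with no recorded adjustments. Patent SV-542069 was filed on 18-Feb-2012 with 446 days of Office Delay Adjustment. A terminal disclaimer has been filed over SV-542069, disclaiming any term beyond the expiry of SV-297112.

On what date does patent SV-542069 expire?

Natural term of SV-542069:
  Base: filing + 18 years → 18 February 2030.
  Office Delay Adjustment: +446 days → 10 May 2031.
Expiry of referenced patent SV-297112:
  Base: filing + 18 years → 31 October 2028.
Terminal disclaimer: SV-542069 expires on the earlier of 10 May 2031 and 31 October 2028.

2028-10-31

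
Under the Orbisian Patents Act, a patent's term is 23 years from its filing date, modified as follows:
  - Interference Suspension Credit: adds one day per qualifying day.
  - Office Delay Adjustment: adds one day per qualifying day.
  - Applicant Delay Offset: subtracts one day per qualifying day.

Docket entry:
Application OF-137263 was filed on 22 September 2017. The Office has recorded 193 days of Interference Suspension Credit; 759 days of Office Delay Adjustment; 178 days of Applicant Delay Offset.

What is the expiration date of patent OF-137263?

November 5, 2042

Base term: filing date + 23 years → 22 September 2040.
Interference Suspension Credit: +193 days → 3 April 2041.
Office Delay Adjustment: +759 days → 2 May 2043.
Applicant Delay Offset: −178 days → 5 November 2042.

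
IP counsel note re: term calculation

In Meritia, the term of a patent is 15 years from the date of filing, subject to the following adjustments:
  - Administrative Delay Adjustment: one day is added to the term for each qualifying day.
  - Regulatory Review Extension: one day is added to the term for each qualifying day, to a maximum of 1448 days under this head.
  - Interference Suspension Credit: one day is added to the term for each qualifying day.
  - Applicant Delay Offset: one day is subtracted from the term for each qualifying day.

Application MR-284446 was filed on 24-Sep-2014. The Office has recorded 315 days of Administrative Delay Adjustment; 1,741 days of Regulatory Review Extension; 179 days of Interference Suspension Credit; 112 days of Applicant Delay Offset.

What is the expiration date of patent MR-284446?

Base term: filing date + 15 years → 24 September 2029.
Administrative Delay Adjustment: +315 days → 5 August 2030.
Regulatory Review Extension: 1741 days claimed exceeds the 1448-day cap, so +1448 days → 23 July 2034.
Interference Suspension Credit: +179 days → 18 January 2035.
Applicant Delay Offset: −112 days → 28 September 2034.

September 28, 2034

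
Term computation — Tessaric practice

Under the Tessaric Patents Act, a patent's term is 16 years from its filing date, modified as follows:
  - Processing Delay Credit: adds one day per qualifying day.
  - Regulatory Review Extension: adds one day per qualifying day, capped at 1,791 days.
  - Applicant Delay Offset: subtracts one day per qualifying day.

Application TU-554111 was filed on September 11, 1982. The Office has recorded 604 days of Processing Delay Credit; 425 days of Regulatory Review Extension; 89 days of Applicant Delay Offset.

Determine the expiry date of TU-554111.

April 8, 2001

Base term: filing date + 16 years → 11 September 1998.
Processing Delay Credit: +604 days → 7 May 2000.
Regulatory Review Extension: 425 days (within the 1791-day cap) → +425 days → 6 July 2001.
Applicant Delay Offset: −89 days → 8 April 2001.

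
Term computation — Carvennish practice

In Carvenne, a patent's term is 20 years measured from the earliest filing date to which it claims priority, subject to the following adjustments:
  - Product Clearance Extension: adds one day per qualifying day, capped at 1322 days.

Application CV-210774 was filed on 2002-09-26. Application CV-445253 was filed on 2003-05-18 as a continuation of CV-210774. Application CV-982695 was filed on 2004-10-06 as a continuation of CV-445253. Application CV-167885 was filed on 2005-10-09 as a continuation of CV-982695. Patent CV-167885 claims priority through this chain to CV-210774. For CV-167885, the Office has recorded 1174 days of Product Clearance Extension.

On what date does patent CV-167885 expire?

Earliest priority filing: 26 September 2002.
Base term: 26 September 2002 + 20 years → 26 September 2022.
Product Clearance Extension: 1174 days (within the 1322-day cap) → +1174 days → 13 December 2025.

2025-12-13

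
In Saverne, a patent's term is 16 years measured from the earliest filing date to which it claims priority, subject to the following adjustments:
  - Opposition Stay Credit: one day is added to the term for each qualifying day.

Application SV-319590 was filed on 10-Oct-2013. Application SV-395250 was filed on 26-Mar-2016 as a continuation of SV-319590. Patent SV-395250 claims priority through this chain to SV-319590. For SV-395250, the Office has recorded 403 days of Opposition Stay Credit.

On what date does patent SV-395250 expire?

Earliest priority filing: 10 October 2013.
Base term: 10 October 2013 + 16 years → 10 October 2029.
Opposition Stay Credit: +403 days → 17 November 2030.

2030-11-17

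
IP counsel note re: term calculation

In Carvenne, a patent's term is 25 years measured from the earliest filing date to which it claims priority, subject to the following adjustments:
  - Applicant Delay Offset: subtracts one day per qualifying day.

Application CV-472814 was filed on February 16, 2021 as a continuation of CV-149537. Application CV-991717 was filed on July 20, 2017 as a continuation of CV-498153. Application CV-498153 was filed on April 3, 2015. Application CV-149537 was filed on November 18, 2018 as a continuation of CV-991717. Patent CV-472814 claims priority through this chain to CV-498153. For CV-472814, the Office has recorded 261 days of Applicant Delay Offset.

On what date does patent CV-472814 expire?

Earliest priority filing: 3 April 2015.
Base term: 3 April 2015 + 25 years → 3 April 2040.
Applicant Delay Offset: −261 days → 17 July 2039.

2039-07-17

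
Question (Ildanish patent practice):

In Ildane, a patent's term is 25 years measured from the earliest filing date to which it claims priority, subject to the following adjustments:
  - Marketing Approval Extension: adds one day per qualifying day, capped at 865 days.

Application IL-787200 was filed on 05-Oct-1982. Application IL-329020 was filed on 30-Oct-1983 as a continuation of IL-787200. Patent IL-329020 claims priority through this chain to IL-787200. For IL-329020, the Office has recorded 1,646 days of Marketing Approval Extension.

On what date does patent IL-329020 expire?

February 16, 2010

Earliest priority filing: 5 October 1982.
Base term: 5 October 1982 + 25 years → 5 October 2007.
Marketing Approval Extension: 1646 days claimed exceeds the 865-day cap, so +865 days → 16 February 2010.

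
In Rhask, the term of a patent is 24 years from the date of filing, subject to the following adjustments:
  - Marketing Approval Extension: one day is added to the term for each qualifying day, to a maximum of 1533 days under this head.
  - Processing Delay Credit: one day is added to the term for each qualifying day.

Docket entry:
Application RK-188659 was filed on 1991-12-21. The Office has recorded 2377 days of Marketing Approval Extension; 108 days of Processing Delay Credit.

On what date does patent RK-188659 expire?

Base term: filing date + 24 years → 21 December 2015.
Marketing Approval Extension: 2377 days claimed exceeds the 1533-day cap, so +1533 days → 2 March 2020.
Processing Delay Credit: +108 days → 18 June 2020.

June 18, 2020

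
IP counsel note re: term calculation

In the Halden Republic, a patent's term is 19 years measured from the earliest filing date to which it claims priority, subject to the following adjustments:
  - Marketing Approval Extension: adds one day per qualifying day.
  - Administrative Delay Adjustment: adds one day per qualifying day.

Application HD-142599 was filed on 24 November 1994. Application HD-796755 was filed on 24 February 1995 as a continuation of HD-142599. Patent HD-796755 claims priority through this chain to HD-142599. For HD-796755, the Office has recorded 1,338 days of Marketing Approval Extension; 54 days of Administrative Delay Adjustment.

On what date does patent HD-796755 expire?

September 16, 2017

Earliest priority filing: 24 November 1994.
Base term: 24 November 1994 + 19 years → 24 November 2013.
Marketing Approval Extension: +1338 days → 24 July 2017.
Administrative Delay Adjustment: +54 days → 16 September 2017.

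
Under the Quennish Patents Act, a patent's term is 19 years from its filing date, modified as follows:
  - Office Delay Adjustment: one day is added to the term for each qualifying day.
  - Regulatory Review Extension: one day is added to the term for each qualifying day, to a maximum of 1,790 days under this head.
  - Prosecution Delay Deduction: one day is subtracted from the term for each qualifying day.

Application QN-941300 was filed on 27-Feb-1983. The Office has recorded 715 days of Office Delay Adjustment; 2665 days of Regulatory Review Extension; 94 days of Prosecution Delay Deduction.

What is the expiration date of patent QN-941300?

October 4, 2008

Base term: filing date + 19 years → 27 February 2002.
Office Delay Adjustment: +715 days → 12 February 2004.
Regulatory Review Extension: 2665 days claimed exceeds the 1790-day cap, so +1790 days → 6 January 2009.
Prosecution Delay Deduction: −94 days → 4 October 2008.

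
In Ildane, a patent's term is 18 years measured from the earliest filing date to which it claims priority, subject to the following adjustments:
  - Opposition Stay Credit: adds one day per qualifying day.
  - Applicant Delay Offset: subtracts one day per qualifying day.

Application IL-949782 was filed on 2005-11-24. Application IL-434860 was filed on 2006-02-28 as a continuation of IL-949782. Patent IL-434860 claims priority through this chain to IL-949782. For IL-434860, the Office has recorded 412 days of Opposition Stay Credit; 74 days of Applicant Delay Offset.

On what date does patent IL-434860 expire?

2024-10-27

Earliest priority filing: 24 November 2005.
Base term: 24 November 2005 + 18 years → 24 November 2023.
Opposition Stay Credit: +412 days → 9 January 2025.
Applicant Delay Offset: −74 days → 27 October 2024.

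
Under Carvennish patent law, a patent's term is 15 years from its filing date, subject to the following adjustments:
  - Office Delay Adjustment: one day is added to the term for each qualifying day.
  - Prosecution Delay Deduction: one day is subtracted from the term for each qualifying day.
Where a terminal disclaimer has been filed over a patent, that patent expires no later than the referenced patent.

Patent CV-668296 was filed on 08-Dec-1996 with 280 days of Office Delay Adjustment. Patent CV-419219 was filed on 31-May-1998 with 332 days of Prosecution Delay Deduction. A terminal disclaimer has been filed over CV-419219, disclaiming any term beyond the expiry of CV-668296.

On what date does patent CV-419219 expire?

Natural term of CV-419219:
  Base: filing + 15 years → 31 May 2013.
  Prosecution Delay Deduction: −332 days → 3 July 2012.
Expiry of referenced patent CV-668296:
  Base: filing + 15 years → 8 December 2011.
  Office Delay Adjustment: +280 days → 13 September 2012.
Terminal disclaimer: CV-419219 expires on the earlier of 3 July 2012 and 13 September 2012.

2012-07-03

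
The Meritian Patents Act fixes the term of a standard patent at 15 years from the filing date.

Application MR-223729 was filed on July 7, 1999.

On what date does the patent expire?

July 7, 2014

Filing date + 15 years → 7 July 2014.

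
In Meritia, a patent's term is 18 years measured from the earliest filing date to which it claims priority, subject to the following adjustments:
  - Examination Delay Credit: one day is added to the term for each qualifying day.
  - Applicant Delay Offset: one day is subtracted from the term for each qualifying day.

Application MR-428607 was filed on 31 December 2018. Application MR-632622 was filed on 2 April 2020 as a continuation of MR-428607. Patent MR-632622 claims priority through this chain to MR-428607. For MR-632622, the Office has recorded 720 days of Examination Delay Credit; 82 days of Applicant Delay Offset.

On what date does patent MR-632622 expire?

Earliest priority filing: 31 December 2018.
Base term: 31 December 2018 + 18 years → 31 December 2036.
Examination Delay Credit: +720 days → 21 December 2038.
Applicant Delay Offset: −82 days → 30 September 2038.

September 30, 2038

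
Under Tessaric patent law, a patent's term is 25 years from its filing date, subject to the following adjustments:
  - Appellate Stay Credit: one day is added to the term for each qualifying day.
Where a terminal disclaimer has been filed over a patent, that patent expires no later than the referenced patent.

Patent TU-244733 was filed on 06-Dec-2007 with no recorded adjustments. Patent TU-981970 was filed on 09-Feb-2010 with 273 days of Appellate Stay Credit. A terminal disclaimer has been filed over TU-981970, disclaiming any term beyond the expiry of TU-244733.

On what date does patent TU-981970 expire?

2032-12-06

Natural term of TU-981970:
  Base: filing + 25 years → 9 February 2035.
  Appellate Stay Credit: +273 days → 9 November 2035.
Expiry of referenced patent TU-244733:
  Base: filing + 25 years → 6 December 2032.
Terminal disclaimer: TU-981970 expires on the earlier of 9 November 2035 and 6 December 2032.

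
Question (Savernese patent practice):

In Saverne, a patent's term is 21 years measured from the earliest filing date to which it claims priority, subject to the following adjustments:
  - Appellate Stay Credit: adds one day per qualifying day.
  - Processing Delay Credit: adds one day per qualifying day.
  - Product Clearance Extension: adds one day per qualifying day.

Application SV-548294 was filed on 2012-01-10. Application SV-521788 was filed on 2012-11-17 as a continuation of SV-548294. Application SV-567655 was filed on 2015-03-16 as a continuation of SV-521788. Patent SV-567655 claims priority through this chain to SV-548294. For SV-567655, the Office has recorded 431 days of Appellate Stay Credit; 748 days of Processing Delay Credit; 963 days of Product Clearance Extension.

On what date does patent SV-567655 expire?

2038-11-22

Earliest priority filing: 10 January 2012.
Base term: 10 January 2012 + 21 years → 10 January 2033.
Appellate Stay Credit: +431 days → 17 March 2034.
Processing Delay Credit: +748 days → 3 April 2036.
Product Clearance Extension: +963 days → 22 November 2038.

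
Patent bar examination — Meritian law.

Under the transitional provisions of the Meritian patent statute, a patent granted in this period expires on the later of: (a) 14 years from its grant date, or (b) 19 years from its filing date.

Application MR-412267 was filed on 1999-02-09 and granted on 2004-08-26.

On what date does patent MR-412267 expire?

August 26, 2018

(a) grant + 14 years → 26 August 2018.
(b) filing + 19 years → 9 February 2018.
Later of the two: 26 August 2018.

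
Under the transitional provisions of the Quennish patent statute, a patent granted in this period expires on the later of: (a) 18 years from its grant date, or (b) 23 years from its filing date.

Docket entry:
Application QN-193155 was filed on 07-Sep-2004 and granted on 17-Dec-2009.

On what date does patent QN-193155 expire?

2027-12-17

(a) grant + 18 years → 17 December 2027.
(b) filing + 23 years → 7 September 2027.
Later of the two: 17 December 2027.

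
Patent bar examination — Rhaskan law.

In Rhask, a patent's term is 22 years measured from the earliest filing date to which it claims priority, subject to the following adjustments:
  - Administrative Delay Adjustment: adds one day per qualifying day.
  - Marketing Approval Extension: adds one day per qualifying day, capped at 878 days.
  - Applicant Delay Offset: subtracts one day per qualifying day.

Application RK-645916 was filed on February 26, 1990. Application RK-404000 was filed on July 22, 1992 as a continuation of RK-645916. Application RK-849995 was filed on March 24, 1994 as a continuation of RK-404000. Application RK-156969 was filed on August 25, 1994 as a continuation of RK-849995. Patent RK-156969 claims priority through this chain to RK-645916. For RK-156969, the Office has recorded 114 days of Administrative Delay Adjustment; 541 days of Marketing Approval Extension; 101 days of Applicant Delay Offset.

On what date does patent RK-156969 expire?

2013-09-02

Earliest priority filing: 26 February 1990.
Base term: 26 February 1990 + 22 years → 26 February 2012.
Administrative Delay Adjustment: +114 days → 19 June 2012.
Marketing Approval Extension: 541 days (within the 878-day cap) → +541 days → 12 December 2013.
Applicant Delay Offset: −101 days → 2 September 2013.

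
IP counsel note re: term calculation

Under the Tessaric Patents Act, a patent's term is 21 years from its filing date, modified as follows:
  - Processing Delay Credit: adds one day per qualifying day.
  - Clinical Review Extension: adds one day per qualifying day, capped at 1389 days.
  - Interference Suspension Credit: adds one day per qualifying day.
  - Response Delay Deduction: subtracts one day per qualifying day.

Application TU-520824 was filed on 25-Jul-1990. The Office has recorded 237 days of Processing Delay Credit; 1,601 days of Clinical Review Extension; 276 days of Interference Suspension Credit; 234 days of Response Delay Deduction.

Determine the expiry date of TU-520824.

February 17, 2016

Base term: filing date + 21 years → 25 July 2011.
Processing Delay Credit: +237 days → 18 March 2012.
Clinical Review Extension: 1601 days claimed exceeds the 1389-day cap, so +1389 days → 6 January 2016.
Interference Suspension Credit: +276 days → 8 October 2016.
Response Delay Deduction: −234 days → 17 February 2016.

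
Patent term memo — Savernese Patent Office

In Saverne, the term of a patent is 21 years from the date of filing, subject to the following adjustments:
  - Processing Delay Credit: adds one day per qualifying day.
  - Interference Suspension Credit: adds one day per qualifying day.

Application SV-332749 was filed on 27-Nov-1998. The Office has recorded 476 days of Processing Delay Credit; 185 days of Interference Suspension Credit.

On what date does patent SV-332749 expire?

Base term: filing date + 21 years → 27 November 2019.
Processing Delay Credit: +476 days → 17 March 2021.
Interference Suspension Credit: +185 days → 18 September 2021.

September 18, 2021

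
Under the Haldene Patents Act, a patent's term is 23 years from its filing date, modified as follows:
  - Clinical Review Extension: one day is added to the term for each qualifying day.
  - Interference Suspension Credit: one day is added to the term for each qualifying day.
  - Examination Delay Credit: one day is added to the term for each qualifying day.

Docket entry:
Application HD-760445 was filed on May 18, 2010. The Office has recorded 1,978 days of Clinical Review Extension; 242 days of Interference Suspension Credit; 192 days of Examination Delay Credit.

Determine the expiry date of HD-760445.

Base term: filing date + 23 years → 18 May 2033.
Clinical Review Extension: +1978 days → 17 October 2038.
Interference Suspension Credit: +242 days → 16 June 2039.
Examination Delay Credit: +192 days → 25 December 2039.

2039-12-25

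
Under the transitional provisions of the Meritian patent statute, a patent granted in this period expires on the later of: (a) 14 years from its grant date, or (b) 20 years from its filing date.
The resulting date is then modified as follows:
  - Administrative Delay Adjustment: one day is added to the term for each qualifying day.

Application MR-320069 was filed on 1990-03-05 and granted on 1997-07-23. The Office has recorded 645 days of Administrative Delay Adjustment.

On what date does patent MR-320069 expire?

(a) grant + 14 years → 23 July 2011.
(b) filing + 20 years → 5 March 2010.
Later of the two: 23 July 2011.
Administrative Delay Adjustment: +645 days → 28 April 2013.

2013-04-28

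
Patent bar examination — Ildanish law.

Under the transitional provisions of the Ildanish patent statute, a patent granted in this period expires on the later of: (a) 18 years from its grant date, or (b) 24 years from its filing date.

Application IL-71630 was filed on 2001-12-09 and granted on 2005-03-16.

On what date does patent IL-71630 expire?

December 9, 2025

(a) grant + 18 years → 16 March 2023.
(b) filing + 24 years → 9 December 2025.
Later of the two: 9 December 2025.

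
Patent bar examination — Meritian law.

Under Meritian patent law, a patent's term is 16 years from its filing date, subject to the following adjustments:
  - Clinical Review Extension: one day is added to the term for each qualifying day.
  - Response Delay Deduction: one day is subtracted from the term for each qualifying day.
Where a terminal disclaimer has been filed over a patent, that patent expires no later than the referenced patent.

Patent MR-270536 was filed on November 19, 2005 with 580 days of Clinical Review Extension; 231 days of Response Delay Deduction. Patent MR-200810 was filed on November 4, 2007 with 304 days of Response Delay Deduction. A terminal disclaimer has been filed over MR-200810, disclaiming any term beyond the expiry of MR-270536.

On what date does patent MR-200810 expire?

Natural term of MR-200810:
  Base: filing + 16 years → 4 November 2023.
  Response Delay Deduction: −304 days → 4 January 2023.
Expiry of referenced patent MR-270536:
  Base: filing + 16 years → 19 November 2021.
  Clinical Review Extension: +580 days → 22 June 2023.
  Response Delay Deduction: −231 days → 3 November 2022.
Terminal disclaimer: MR-200810 expires on the earlier of 4 January 2023 and 3 November 2022.

2022-11-03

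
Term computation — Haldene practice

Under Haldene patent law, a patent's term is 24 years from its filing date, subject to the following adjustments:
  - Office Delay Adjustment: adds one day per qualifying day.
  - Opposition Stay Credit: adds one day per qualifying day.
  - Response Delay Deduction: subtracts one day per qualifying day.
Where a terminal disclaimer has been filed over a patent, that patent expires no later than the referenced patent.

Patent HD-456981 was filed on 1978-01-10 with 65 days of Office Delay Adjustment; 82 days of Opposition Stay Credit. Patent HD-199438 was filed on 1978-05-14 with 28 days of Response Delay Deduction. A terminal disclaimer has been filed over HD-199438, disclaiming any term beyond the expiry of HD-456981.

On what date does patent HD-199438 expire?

Natural term of HD-199438:
  Base: filing + 24 years → 14 May 2002.
  Response Delay Deduction: −28 days → 16 April 2002.
Expiry of referenced patent HD-456981:
  Base: filing + 24 years → 10 January 2002.
  Office Delay Adjustment: +65 days → 16 March 2002.
  Opposition Stay Credit: +82 days → 6 June 2002.
Terminal disclaimer: HD-199438 expires on the earlier of 16 April 2002 and 6 June 2002.

April 16, 2002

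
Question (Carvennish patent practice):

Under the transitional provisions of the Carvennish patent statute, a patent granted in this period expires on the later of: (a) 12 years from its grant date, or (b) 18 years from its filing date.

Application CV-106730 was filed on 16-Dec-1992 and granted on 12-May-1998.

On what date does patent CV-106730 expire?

(a) grant + 12 years → 12 May 2010.
(b) filing + 18 years → 16 December 2010.
Later of the two: 16 December 2010.

December 16, 2010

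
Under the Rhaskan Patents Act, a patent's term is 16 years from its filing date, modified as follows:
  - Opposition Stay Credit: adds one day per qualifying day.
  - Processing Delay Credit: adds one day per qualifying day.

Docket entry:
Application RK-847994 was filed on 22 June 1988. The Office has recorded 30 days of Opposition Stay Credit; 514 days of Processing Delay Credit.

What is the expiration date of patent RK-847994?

Base term: filing date + 16 years → 22 June 2004.
Opposition Stay Credit: +30 days → 22 July 2004.
Processing Delay Credit: +514 days → 18 December 2005.

December 18, 2005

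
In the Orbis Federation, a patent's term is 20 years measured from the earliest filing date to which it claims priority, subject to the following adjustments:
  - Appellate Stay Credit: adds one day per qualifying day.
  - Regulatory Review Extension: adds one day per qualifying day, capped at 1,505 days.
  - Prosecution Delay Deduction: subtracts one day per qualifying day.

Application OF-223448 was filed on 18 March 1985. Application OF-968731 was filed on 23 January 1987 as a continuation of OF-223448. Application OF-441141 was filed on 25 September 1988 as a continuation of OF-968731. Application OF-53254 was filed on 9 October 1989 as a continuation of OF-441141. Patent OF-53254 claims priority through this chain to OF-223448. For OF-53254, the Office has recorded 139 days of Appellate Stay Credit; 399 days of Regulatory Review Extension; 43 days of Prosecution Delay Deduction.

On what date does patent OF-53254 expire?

2006-07-26

Earliest priority filing: 18 March 1985.
Base term: 18 March 1985 + 20 years → 18 March 2005.
Appellate Stay Credit: +139 days → 4 August 2005.
Regulatory Review Extension: 399 days (within the 1505-day cap) → +399 days → 7 September 2006.
Prosecution Delay Deduction: −43 days → 26 July 2006.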